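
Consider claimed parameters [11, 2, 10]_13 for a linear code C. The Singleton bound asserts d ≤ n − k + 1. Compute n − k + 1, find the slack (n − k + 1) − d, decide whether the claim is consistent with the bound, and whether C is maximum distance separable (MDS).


Singleton RHS = n − k + 1 = 10, slack = 0, bound satisfied, MDS.

Singleton bound: d ≤ n − k + 1.
Here n = 11, k = 2, so n − k + 1 = 10.
Given d = 10, check d ≤ 10: YES.
Slack = (n − k + 1) − d = 0.
The code is MDS (slack = 0).
Description: the claimed parameters are [11, 2, 10]_13; such a code would be MDS (meets Singleton bound).


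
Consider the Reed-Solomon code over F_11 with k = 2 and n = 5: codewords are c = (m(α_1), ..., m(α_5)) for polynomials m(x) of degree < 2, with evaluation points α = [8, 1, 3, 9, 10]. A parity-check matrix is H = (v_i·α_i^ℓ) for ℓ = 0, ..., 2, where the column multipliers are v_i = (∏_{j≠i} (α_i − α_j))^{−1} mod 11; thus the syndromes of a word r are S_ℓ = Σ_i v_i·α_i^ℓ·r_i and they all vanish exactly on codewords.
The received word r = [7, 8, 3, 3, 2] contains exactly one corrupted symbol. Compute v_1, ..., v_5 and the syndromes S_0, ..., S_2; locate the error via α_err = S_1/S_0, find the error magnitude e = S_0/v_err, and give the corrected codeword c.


S = (10, 2, 7), error at position 4, error magnitude e = 4, c = [7, 8, 3, 10, 2].

Step 1: column multipliers v_i = (∏_{j≠i}(α_i − α_j))^{−1} mod 11.
  i = 1 (α = 8): (8−1)(8−3)(8−9)(8−10) = 7·5·(−1)·(−2) = 70 ≡ 4, so v_1 = 4^{−1} = 3 (mod 11).
  i = 2 (α = 1): (1−8)(1−3)(1−9)(1−10) = (−7)·(−2)·(−8)·(−9) = 1008 ≡ 7, so v_2 = 7^{−1} = 8 (mod 11).
  i = 3 (α = 3): (3−8)(3−1)(3−9)(3−10) = (−5)·2·(−6)·(−7) = −420 ≡ 9, so v_3 = 9^{−1} = 5 (mod 11).
  i = 4 (α = 9): (9−8)(9−1)(9−3)(9−10) = 1·8·6·(−1) = −48 ≡ 7, so v_4 = 7^{−1} = 8 (mod 11).
  i = 5 (α = 10): (10−8)(10−1)(10−3)(10−9) = 2·9·7·1 = 126 ≡ 5, so v_5 = 5^{−1} = 9 (mod 11).
  v = [3, 8, 5, 8, 9].
Step 2: syndromes of r = [7, 8, 3, 3, 2] (all sums mod 11).
  S_0 = Σ v_i r_i = 3·7 + 8·8 + 5·3 + 8·3 + 9·2 = 142 ≡ 10.
  S_1 = Σ v_i α_i r_i = 3·8·7 + 8·1·8 + 5·3·3 + 8·9·3 + 9·10·2 = 673 ≡ 2.
  α_i^2 mod 11 = [9, 1, 9, 4, 1].
  S_2 = Σ v_i α_i^2 r_i = 3·9·7 + 8·1·8 + 5·9·3 + 8·4·3 + 9·1·2 = 502 ≡ 7.
  S = (10, 2, 7) ≠ 0, so r is not a codeword (an error is present).
Step 3: locate the error. For a single error e at position i, S_ℓ = v_i·e·α_i^ℓ, so α_err = S_1/S_0.
  S_0^{−1} = 10^{−1} = 10 (mod 11), so α_err = 2·10 = 20 ≡ 9 = α_4. Error position i = 4.
  Consistency check: S_2/S_1 = 7·6 = 42 ≡ 9 = α_err ✓ (single-error assumption holds).
Step 4: error magnitude e = S_0/v_4 = S_0·∏_{j≠4}(α_4 − α_j) = 10·7 = 70 ≡ 4 (mod 11).
Step 5: correct position 4: c_4 = r_4 − e = 3 − 4 ≡ 10 (mod 11). Hence c = [7, 8, 3, 10, 2].
  Check: interpolating c through the α_i gives m(x) = 5 + 3·x (degree < 2) with m(α_i) = c_i for every i, so c is indeed a codeword.


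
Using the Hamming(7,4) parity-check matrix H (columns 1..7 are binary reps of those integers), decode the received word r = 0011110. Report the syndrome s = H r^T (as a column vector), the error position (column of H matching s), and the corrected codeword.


s = (1, 0, 0)^T, error position = 4, corrected codeword c = 0010110

Compute s = H r^T mod 2 one row at a time:
  s_1 = 1 + 1 + 1 + 0 = 3 ≡ 1 (mod 2).
  s_2 = 0 + 1 + 1 + 0 = 2 ≡ 0 (mod 2).
  s_3 = 0 + 1 + 1 + 0 = 2 ≡ 0 (mod 2).
s = (1, 0, 0)^T — this equals column 4 of H (binary 100), so error is at position 4.
Correct: flip bit 4 of r = 0011110 to get c = 0010110.


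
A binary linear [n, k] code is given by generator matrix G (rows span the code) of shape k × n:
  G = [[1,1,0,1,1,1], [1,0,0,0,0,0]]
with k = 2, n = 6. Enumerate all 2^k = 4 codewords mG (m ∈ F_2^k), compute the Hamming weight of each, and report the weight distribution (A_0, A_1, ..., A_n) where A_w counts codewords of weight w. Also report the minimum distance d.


Weight distribution: A_0 = 1, A_1 = 1, A_4 = 1, A_5 = 1. Minimum distance d = 1.

Enumerate all 2^2 = 4 messages m ∈ F_2^2.
For each, compute codeword c = mG in F_2^6, then tally its weight.
  m = 00 → c = 000000, weight = 0.
  m = 10 → c = 110111, weight = 5.
  m = 01 → c = 100000, weight = 1.
  m = 11 → c = 010111, weight = 4.
Tally weights:
  weight 0: 1 codewords.
  weight 1: 1 codewords.
  weight 4: 1 codewords.
  weight 5: 1 codewords.
Minimum distance d = smallest w > 0 with A_w > 0 = 1.
Sanity: Σ A_w = 4 = 2^2 = 4 ✓.


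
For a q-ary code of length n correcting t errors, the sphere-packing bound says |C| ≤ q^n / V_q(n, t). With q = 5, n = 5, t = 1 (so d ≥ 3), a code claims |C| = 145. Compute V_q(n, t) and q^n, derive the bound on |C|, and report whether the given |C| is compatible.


V_q(n, t) = 21, q^n = 3125, Hamming bound = 148, |C| = 145 ≤ bound (satisfied).

Step 1: Compute V_q(n, t) = Σ_{j=0}^1 C(n, j) (q−1)^j.
  j = 0: C(5,0)·(4)^0 = 1·1 = 1.
  j = 1: C(5,1)·(4)^1 = 5·4 = 20.
  V_q(n, t) = 1 + 20 = 21.
Step 2: q^n = 5^5 = 3125.
Step 3: Hamming bound ⌊q^n / V_q(n,t)⌋ = ⌊3125/21⌋ = 148.
Step 4: Compare |C| = 145 to 148: satisfied.
The claimed |C| lies below the Hamming bound.


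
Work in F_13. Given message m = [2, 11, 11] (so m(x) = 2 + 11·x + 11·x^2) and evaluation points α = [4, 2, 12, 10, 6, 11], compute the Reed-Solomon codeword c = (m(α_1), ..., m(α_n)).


c = [1, 3, 2, 3, 9, 11]

Message polynomial: m(x) = 2 + 11·x + 11·x^2 (mod 13).
For each evaluation point α_i, compute m(α_i) mod 13:
  α_1 = 4: Horner steps 11 → 3 → 1, so m(4) = 1.
  α_2 = 2: Horner steps 11 → 7 → 3, so m(2) = 3.
  α_3 = 12: Horner steps 11 → 0 → 2, so m(12) = 2.
  α_4 = 10: Horner steps 11 → 4 → 3, so m(10) = 3.
  α_5 = 6: Horner steps 11 → 12 → 9, so m(6) = 9.
  α_6 = 11: Horner steps 11 → 2 → 11, so m(11) = 11.
Codeword c = [1, 3, 2, 3, 9, 11] ∈ F_13^6.


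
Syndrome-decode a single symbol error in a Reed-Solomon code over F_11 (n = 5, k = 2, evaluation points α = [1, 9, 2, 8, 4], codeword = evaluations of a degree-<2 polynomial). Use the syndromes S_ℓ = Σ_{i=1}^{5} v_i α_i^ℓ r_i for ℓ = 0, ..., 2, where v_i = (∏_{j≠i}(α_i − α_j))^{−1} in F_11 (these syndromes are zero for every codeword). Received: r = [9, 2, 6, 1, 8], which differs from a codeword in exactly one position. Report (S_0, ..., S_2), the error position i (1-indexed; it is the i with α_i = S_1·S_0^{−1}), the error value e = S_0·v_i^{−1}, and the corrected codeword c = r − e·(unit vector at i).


S = (5, 5, 5), error at position 1, error magnitude e = 4, c = [5, 2, 6, 1, 8].

Step 1: column multipliers v_i = (∏_{j≠i}(α_i − α_j))^{−1} mod 11.
  i = 1 (α = 1): (1−9)(1−2)(1−8)(1−4) = (−8)·(−1)·(−7)·(−3) = 168 ≡ 3, so v_1 = 3^{−1} = 4 (mod 11).
  i = 2 (α = 9): (9−1)(9−2)(9−8)(9−4) = 8·7·1·5 = 280 ≡ 5, so v_2 = 5^{−1} = 9 (mod 11).
  i = 3 (α = 2): (2−1)(2−9)(2−8)(2−4) = 1·(−7)·(−6)·(−2) = −84 ≡ 4, so v_3 = 4^{−1} = 3 (mod 11).
  i = 4 (α = 8): (8−1)(8−9)(8−2)(8−4) = 7·(−1)·6·4 = −168 ≡ 8, so v_4 = 8^{−1} = 7 (mod 11).
  i = 5 (α = 4): (4−1)(4−9)(4−2)(4−8) = 3·(−5)·2·(−4) = 120 ≡ 10, so v_5 = 10^{−1} = 10 (mod 11).
  v = [4, 9, 3, 7, 10].
Step 2: syndromes of r = [9, 2, 6, 1, 8] (all sums mod 11).
  S_0 = Σ v_i r_i = 4·9 + 9·2 + 3·6 + 7·1 + 10·8 = 159 ≡ 5.
  S_1 = Σ v_i α_i r_i = 4·1·9 + 9·9·2 + 3·2·6 + 7·8·1 + 10·4·8 = 610 ≡ 5.
  α_i^2 mod 11 = [1, 4, 4, 9, 5].
  S_2 = Σ v_i α_i^2 r_i = 4·1·9 + 9·4·2 + 3·4·6 + 7·9·1 + 10·5·8 = 643 ≡ 5.
  S = (5, 5, 5) ≠ 0, so r is not a codeword (an error is present).
Step 3: locate the error. For a single error e at position i, S_ℓ = v_i·e·α_i^ℓ, so α_err = S_1/S_0.
  S_0^{−1} = 5^{−1} = 9 (mod 11), so α_err = 5·9 = 45 ≡ 1 = α_1. Error position i = 1.
  Consistency check: S_2/S_1 = 5·9 = 45 ≡ 1 = α_err ✓ (single-error assumption holds).
Step 4: error magnitude e = S_0/v_1 = S_0·∏_{j≠1}(α_1 − α_j) = 5·3 = 15 ≡ 4 (mod 11).
Step 5: correct position 1: c_1 = r_1 − e = 9 − 4 ≡ 5 (mod 11). Hence c = [5, 2, 6, 1, 8].
  Check: interpolating c through the α_i gives m(x) = 4 + 1·x (degree < 2) with m(α_i) = c_i for every i, so c is indeed a codeword.


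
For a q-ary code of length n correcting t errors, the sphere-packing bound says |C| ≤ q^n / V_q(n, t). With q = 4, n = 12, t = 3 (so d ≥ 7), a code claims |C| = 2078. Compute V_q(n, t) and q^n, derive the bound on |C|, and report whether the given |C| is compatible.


V_q(n, t) = 6571, q^n = 16777216, Hamming bound = 2553, |C| = 2078 ≤ bound (satisfied).

Step 1: Compute V_q(n, t) = Σ_{j=0}^3 C(n, j) (q−1)^j.
  j = 0: C(12,0)·(3)^0 = 1·1 = 1.
  j = 1: C(12,1)·(3)^1 = 12·3 = 36.
  j = 2: C(12,2)·(3)^2 = 66·9 = 594.
  j = 3: C(12,3)·(3)^3 = 220·27 = 5940.
  V_q(n, t) = 1 + 36 + 594 + 5940 = 6571.
Step 2: q^n = 4^12 = 16777216.
Step 3: Hamming bound ⌊q^n / V_q(n,t)⌋ = ⌊16777216/6571⌋ = 2553.
Step 4: Compare |C| = 2078 to 2553: satisfied.
The claimed |C| lies below the Hamming bound.


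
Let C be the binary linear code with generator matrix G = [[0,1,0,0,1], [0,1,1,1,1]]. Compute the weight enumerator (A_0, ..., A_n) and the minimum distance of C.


Weight distribution: A_0 = 1, A_2 = 2, A_4 = 1. Minimum distance d = 2.

Enumerate all 2^2 = 4 messages m ∈ F_2^2.
For each, compute codeword c = mG in F_2^5, then tally its weight.
  m = 00 → c = 00000, weight = 0.
  m = 10 → c = 01001, weight = 2.
  m = 01 → c = 01111, weight = 4.
  m = 11 → c = 00110, weight = 2.
Tally weights:
  weight 0: 1 codewords.
  weight 2: 2 codewords.
  weight 4: 1 codewords.
Minimum distance d = smallest w > 0 with A_w > 0 = 2.
Sanity: Σ A_w = 4 = 2^2 = 4 ✓.


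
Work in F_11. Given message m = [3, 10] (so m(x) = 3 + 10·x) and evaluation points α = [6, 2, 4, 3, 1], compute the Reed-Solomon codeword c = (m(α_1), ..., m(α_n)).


c = [8, 1, 10, 0, 2]

Message polynomial: m(x) = 3 + 10·x (mod 11).
For each evaluation point α_i, compute m(α_i) mod 11:
  α_1 = 6: Horner steps 10 → 8, so m(6) = 8.
  α_2 = 2: Horner steps 10 → 1, so m(2) = 1.
  α_3 = 4: Horner steps 10 → 10, so m(4) = 10.
  α_4 = 3: Horner steps 10 → 0, so m(3) = 0.
  α_5 = 1: Horner steps 10 → 2, so m(1) = 2.
Codeword c = [8, 1, 10, 0, 2] ∈ F_11^5.


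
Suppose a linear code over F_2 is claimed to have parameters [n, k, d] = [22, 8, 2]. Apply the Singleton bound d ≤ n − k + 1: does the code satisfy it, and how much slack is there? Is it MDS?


Singleton RHS = n − k + 1 = 15, slack = 13, bound satisfied, not MDS.

Singleton bound: d ≤ n − k + 1.
Here n = 22, k = 8, so n − k + 1 = 15.
Given d = 2, check d ≤ 15: YES.
Slack = (n − k + 1) − d = 13.
The code is NOT MDS (slack = 13 > 0).
Description: the claimed parameters are [22, 8, 2]_2; such a code would be non-MDS.


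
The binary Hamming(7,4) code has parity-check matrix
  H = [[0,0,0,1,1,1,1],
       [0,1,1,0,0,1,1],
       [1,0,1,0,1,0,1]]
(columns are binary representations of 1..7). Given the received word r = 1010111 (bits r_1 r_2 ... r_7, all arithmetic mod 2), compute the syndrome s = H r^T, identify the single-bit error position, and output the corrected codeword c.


s = (1, 1, 0)^T, error position = 6, corrected codeword c = 1010101

Compute s = H r^T mod 2 one row at a time:
  s_1 = 0 + 1 + 1 + 1 = 3 ≡ 1 (mod 2).
  s_2 = 0 + 1 + 1 + 1 = 3 ≡ 1 (mod 2).
  s_3 = 1 + 1 + 1 + 1 = 4 ≡ 0 (mod 2).
s = (1, 1, 0)^T — this equals column 6 of H (binary 110), so error is at position 6.
Correct: flip bit 6 of r = 1010111 to get c = 1010101.


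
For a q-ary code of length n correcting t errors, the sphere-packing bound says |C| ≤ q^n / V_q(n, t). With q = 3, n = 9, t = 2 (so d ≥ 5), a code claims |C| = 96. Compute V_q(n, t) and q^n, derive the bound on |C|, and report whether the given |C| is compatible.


V_q(n, t) = 163, q^n = 19683, Hamming bound = 120, |C| = 96 ≤ bound (satisfied).

Step 1: Compute V_q(n, t) = Σ_{j=0}^2 C(n, j) (q−1)^j.
  j = 0: C(9,0)·(2)^0 = 1·1 = 1.
  j = 1: C(9,1)·(2)^1 = 9·2 = 18.
  j = 2: C(9,2)·(2)^2 = 36·4 = 144.
  V_q(n, t) = 1 + 18 + 144 = 163.
Step 2: q^n = 3^9 = 19683.
Step 3: Hamming bound ⌊q^n / V_q(n,t)⌋ = ⌊19683/163⌋ = 120.
Step 4: Compare |C| = 96 to 120: satisfied.
The claimed |C| lies below the Hamming bound.


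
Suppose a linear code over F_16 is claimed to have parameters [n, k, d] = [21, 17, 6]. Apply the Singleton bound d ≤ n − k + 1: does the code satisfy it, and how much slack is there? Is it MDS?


Singleton RHS = n − k + 1 = 5, slack = -1, bound violated (no such code; not MDS).

Singleton bound: d ≤ n − k + 1.
Here n = 21, k = 17, so n − k + 1 = 5.
Given d = 6, check d ≤ 5: NO.
Slack = (n − k + 1) − d = -1.
The slack is negative: d = 6 exceeds n − k + 1 = 5 by 1, so the Singleton bound is violated and no linear [21, 17, 6]_16 code can exist. In particular it is not MDS (MDS requires d = n − k + 1 exactly).
Description: the claimed parameters are [21, 17, 6]_16; such a code would be impossible (violates the Singleton bound).


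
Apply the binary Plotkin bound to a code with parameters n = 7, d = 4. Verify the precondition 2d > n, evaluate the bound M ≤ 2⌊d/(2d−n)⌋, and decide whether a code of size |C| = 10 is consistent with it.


Plotkin bound M ≤ 8; given |C| = 10 > bound (violated).

Check applicability: 2d = 8, n = 7.
2d − n = 1 > 0, so Plotkin applies.
Compute d/(2d−n) = 4/1 ≈ 4.0000.
⌊d/(2d−n)⌋ = 4.
Plotkin bound: M ≤ 2·4 = 8.
Given |C| = 10, check: VIOLATED.
This |C| is above the Plotkin bound, so no binary code with n = 7, d = 4 and 10 codewords exists.


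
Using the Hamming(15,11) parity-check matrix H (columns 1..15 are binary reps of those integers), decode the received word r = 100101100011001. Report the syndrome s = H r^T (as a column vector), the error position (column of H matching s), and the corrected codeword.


s = (1, 1, 0, 0)^T, error position = 12, corrected codeword c = 100101100010001

Compute s = H r^T mod 2 one row at a time:
  s_1 = 0 + 0 + 0 + 1 + 1 + 0 + 0 + 1 = 3 ≡ 1 (mod 2).
  s_2 = 1 + 0 + 1 + 1 + 1 + 0 + 0 + 1 = 5 ≡ 1 (mod 2).
  s_3 = 0 + 0 + 1 + 1 + 0 + 1 + 0 + 1 = 4 ≡ 0 (mod 2).
  s_4 = 1 + 0 + 0 + 1 + 0 + 1 + 0 + 1 = 4 ≡ 0 (mod 2).
s = (1, 1, 0, 0)^T — this equals column 12 of H (binary 1100), so error is at position 12.
Correct: flip bit 12 of r = 100101100011001 to get c = 100101100010001.


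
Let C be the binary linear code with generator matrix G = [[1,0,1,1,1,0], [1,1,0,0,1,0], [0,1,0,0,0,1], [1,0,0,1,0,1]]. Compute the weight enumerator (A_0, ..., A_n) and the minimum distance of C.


Weight distribution: A_0 = 1, A_2 = 3, A_3 = 8, A_4 = 3, A_6 = 1. Minimum distance d = 2.

Enumerate all 2^4 = 16 messages m ∈ F_2^4.
For each, compute codeword c = mG in F_2^6, then tally its weight.
  m = 0000 → c = 000000, weight = 0.
  m = 1000 → c = 101110, weight = 4.
  m = 0100 → c = 110010, weight = 3.
  m = 1100 → c = 011100, weight = 3.
  m = 0010 → c = 010001, weight = 2.
  m = 1010 → c = 111111, weight = 6.
  m = 0110 → c = 100011, weight = 3.
  m = 1110 → c = 001101, weight = 3.
  m = 0001 → c = 100101, weight = 3.
  m = 1001 → c = 001011, weight = 3.
  m = 0101 → c = 010111, weight = 4.
  m = 1101 → c = 111001, weight = 4.
  m = 0011 → c = 110100, weight = 3.
  m = 1011 → c = 011010, weight = 3.
  m = 0111 → c = 000110, weight = 2.
  m = 1111 → c = 101000, weight = 2.
Tally weights:
  weight 0: 1 codewords.
  weight 2: 3 codewords.
  weight 3: 8 codewords.
  weight 4: 3 codewords.
  weight 6: 1 codewords.
Minimum distance d = smallest w > 0 with A_w > 0 = 2.
Sanity: Σ A_w = 16 = 2^4 = 16 ✓.


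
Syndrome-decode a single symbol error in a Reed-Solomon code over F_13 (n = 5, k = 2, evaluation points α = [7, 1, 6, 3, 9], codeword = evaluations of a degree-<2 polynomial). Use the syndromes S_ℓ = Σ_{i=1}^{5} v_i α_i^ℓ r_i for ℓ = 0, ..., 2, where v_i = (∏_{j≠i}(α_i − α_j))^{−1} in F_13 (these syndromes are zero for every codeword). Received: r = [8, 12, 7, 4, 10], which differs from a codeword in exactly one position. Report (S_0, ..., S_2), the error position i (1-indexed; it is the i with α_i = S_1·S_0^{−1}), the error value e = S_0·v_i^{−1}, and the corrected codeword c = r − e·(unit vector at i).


S = (3, 3, 3), error at position 2, error magnitude e = 10, c = [8, 2, 7, 4, 10].

Step 1: column multipliers v_i = (∏_{j≠i}(α_i − α_j))^{−1} mod 13.
  i = 1 (α = 7): (7−1)(7−6)(7−3)(7−9) = 6·1·4·(−2) = −48 ≡ 4, so v_1 = 4^{−1} = 10 (mod 13).
  i = 2 (α = 1): (1−7)(1−6)(1−3)(1−9) = (−6)·(−5)·(−2)·(−8) = 480 ≡ 12, so v_2 = 12^{−1} = 12 (mod 13).
  i = 3 (α = 6): (6−7)(6−1)(6−3)(6−9) = (−1)·5·3·(−3) = 45 ≡ 6, so v_3 = 6^{−1} = 11 (mod 13).
  i = 4 (α = 3): (3−7)(3−1)(3−6)(3−9) = (−4)·2·(−3)·(−6) = −144 ≡ 12, so v_4 = 12^{−1} = 12 (mod 13).
  i = 5 (α = 9): (9−7)(9−1)(9−6)(9−3) = 2·8·3·6 = 288 ≡ 2, so v_5 = 2^{−1} = 7 (mod 13).
  v = [10, 12, 11, 12, 7].
Step 2: syndromes of r = [8, 12, 7, 4, 10] (all sums mod 13).
  S_0 = Σ v_i r_i = 10·8 + 12·12 + 11·7 + 12·4 + 7·10 = 419 ≡ 3.
  S_1 = Σ v_i α_i r_i = 10·7·8 + 12·1·12 + 11·6·7 + 12·3·4 + 7·9·10 = 1940 ≡ 3.
  α_i^2 mod 13 = [10, 1, 10, 9, 3].
  S_2 = Σ v_i α_i^2 r_i = 10·10·8 + 12·1·12 + 11·10·7 + 12·9·4 + 7·3·10 = 2356 ≡ 3.
  S = (3, 3, 3) ≠ 0, so r is not a codeword (an error is present).
Step 3: locate the error. For a single error e at position i, S_ℓ = v_i·e·α_i^ℓ, so α_err = S_1/S_0.
  S_0^{−1} = 3^{−1} = 9 (mod 13), so α_err = 3·9 = 27 ≡ 1 = α_2. Error position i = 2.
  Consistency check: S_2/S_1 = 3·9 = 27 ≡ 1 = α_err ✓ (single-error assumption holds).
Step 4: error magnitude e = S_0/v_2 = S_0·∏_{j≠2}(α_2 − α_j) = 3·12 = 36 ≡ 10 (mod 13).
Step 5: correct position 2: c_2 = r_2 − e = 12 − 10 ≡ 2 (mod 13). Hence c = [8, 2, 7, 4, 10].
  Check: interpolating c through the α_i gives m(x) = 1 + 1·x (degree < 2) with m(α_i) = c_i for every i, so c is indeed a codeword.


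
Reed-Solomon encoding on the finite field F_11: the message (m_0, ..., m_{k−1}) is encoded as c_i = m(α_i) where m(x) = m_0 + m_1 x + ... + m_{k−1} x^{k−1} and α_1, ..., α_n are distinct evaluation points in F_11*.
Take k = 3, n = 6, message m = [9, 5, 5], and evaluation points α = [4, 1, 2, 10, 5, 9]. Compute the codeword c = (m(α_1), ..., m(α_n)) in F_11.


c = [10, 8, 6, 9, 5, 8]

Message polynomial: m(x) = 9 + 5·x + 5·x^2 (mod 11).
For each evaluation point α_i, compute m(α_i) mod 11:
  α_1 = 4: Horner steps 5 → 3 → 10, so m(4) = 10.
  α_2 = 1: Horner steps 5 → 10 → 8, so m(1) = 8.
  α_3 = 2: Horner steps 5 → 4 → 6, so m(2) = 6.
  α_4 = 10: Horner steps 5 → 0 → 9, so m(10) = 9.
  α_5 = 5: Horner steps 5 → 8 → 5, so m(5) = 5.
  α_6 = 9: Horner steps 5 → 6 → 8, so m(9) = 8.
Codeword c = [10, 8, 6, 9, 5, 8] ∈ F_11^6.


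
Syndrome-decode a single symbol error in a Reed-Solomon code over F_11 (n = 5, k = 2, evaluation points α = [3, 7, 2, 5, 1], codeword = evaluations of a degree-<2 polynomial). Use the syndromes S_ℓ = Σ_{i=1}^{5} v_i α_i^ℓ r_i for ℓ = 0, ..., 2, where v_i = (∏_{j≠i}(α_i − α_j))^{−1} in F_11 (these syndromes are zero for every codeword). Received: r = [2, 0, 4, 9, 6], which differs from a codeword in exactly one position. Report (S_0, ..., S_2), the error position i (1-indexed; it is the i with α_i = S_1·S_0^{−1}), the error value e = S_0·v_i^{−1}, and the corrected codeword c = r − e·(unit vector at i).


S = (8, 1, 7), error at position 2, error magnitude e = 6, c = [2, 5, 4, 9, 6].

Step 1: column multipliers v_i = (∏_{j≠i}(α_i − α_j))^{−1} mod 11.
  i = 1 (α = 3): (3−7)(3−2)(3−5)(3−1) = (−4)·1·(−2)·2 = 16 ≡ 5, so v_1 = 5^{−1} = 9 (mod 11).
  i = 2 (α = 7): (7−3)(7−2)(7−5)(7−1) = 4·5·2·6 = 240 ≡ 9, so v_2 = 9^{−1} = 5 (mod 11).
  i = 3 (α = 2): (2−3)(2−7)(2−5)(2−1) = (−1)·(−5)·(−3)·1 = −15 ≡ 7, so v_3 = 7^{−1} = 8 (mod 11).
  i = 4 (α = 5): (5−3)(5−7)(5−2)(5−1) = 2·(−2)·3·4 = −48 ≡ 7, so v_4 = 7^{−1} = 8 (mod 11).
  i = 5 (α = 1): (1−3)(1−7)(1−2)(1−5) = (−2)·(−6)·(−1)·(−4) = 48 ≡ 4, so v_5 = 4^{−1} = 3 (mod 11).
  v = [9, 5, 8, 8, 3].
Step 2: syndromes of r = [2, 0, 4, 9, 6] (all sums mod 11).
  S_0 = Σ v_i r_i = 9·2 + 5·0 + 8·4 + 8·9 + 3·6 = 140 ≡ 8.
  S_1 = Σ v_i α_i r_i = 9·3·2 + 5·7·0 + 8·2·4 + 8·5·9 + 3·1·6 = 496 ≡ 1.
  α_i^2 mod 11 = [9, 5, 4, 3, 1].
  S_2 = Σ v_i α_i^2 r_i = 9·9·2 + 5·5·0 + 8·4·4 + 8·3·9 + 3·1·6 = 524 ≡ 7.
  S = (8, 1, 7) ≠ 0, so r is not a codeword (an error is present).
Step 3: locate the error. For a single error e at position i, S_ℓ = v_i·e·α_i^ℓ, so α_err = S_1/S_0.
  S_0^{−1} = 8^{−1} = 7 (mod 11), so α_err = 1·7 = 7 ≡ 7 = α_2. Error position i = 2.
  Consistency check: S_2/S_1 = 7·1 = 7 ≡ 7 = α_err ✓ (single-error assumption holds).
Step 4: error magnitude e = S_0/v_2 = S_0·∏_{j≠2}(α_2 − α_j) = 8·9 = 72 ≡ 6 (mod 11).
Step 5: correct position 2: c_2 = r_2 − e = 0 − 6 ≡ 5 (mod 11). Hence c = [2, 5, 4, 9, 6].
  Check: interpolating c through the α_i gives m(x) = 8 + 9·x (degree < 2) with m(α_i) = c_i for every i, so c is indeed a codeword.


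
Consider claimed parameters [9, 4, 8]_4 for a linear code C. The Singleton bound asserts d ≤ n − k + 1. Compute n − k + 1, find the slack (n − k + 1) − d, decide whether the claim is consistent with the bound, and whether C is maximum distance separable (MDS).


Singleton RHS = n − k + 1 = 6, slack = -2, bound violated (no such code; not MDS).

Singleton bound: d ≤ n − k + 1.
Here n = 9, k = 4, so n − k + 1 = 6.
Given d = 8, check d ≤ 6: NO.
Slack = (n − k + 1) − d = -2.
The slack is negative: d = 8 exceeds n − k + 1 = 6 by 2, so the Singleton bound is violated and no linear [9, 4, 8]_4 code can exist. In particular it is not MDS (MDS requires d = n − k + 1 exactly).
Description: the claimed parameters are [9, 4, 8]_4; such a code would be impossible (violates the Singleton bound).


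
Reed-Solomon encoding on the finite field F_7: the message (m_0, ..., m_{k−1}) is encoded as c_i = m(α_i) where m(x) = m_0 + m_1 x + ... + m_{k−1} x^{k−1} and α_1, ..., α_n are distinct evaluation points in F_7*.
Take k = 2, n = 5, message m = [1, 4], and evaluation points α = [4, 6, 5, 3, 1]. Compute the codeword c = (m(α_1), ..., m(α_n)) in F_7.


c = [3, 4, 0, 6, 5]

Message polynomial: m(x) = 1 + 4·x (mod 7).
For each evaluation point α_i, compute m(α_i) mod 7:
  α_1 = 4: Horner steps 4 → 3, so m(4) = 3.
  α_2 = 6: Horner steps 4 → 4, so m(6) = 4.
  α_3 = 5: Horner steps 4 → 0, so m(5) = 0.
  α_4 = 3: Horner steps 4 → 6, so m(3) = 6.
  α_5 = 1: Horner steps 4 → 5, so m(1) = 5.
Codeword c = [3, 4, 0, 6, 5] ∈ F_7^5.


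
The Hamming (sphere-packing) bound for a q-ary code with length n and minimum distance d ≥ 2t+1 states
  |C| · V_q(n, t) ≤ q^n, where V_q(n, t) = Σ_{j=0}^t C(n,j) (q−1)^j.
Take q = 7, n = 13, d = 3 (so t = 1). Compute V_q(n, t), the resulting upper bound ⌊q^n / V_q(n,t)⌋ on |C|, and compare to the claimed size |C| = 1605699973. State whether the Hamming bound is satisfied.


V_q(n, t) = 79, q^n = 96889010407, Hamming bound = 1226443169, |C| = 1605699973 > bound (violated).

Step 1: Compute V_q(n, t) = Σ_{j=0}^1 C(n, j) (q−1)^j.
  j = 0: C(13,0)·(6)^0 = 1·1 = 1.
  j = 1: C(13,1)·(6)^1 = 13·6 = 78.
  V_q(n, t) = 1 + 78 = 79.
Step 2: q^n = 7^13 = 96889010407.
Step 3: Hamming bound ⌊q^n / V_q(n,t)⌋ = ⌊96889010407/79⌋ = 1226443169.
Step 4: Compare |C| = 1605699973 to 1226443169: violated.
The claimed |C| lies above the Hamming bound, so no 7-ary code of length 13 with d ≥ 3 can have 1605699973 codewords.


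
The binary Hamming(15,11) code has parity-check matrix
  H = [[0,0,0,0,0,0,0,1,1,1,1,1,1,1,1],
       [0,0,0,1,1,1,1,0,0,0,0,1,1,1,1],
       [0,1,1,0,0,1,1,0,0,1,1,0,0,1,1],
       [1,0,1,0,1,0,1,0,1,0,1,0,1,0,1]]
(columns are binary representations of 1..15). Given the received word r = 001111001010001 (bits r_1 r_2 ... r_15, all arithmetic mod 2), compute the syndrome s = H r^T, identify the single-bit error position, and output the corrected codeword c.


s = (1, 0, 0, 1)^T, error position = 9, corrected codeword c = 001111000010001

Compute s = H r^T mod 2 one row at a time:
  s_1 = 0 + 1 + 0 + 1 + 0 + 0 + 0 + 1 = 3 ≡ 1 (mod 2).
  s_2 = 1 + 1 + 1 + 0 + 0 + 0 + 0 + 1 = 4 ≡ 0 (mod 2).
  s_3 = 0 + 1 + 1 + 0 + 0 + 1 + 0 + 1 = 4 ≡ 0 (mod 2).
  s_4 = 0 + 1 + 1 + 0 + 1 + 1 + 0 + 1 = 5 ≡ 1 (mod 2).
s = (1, 0, 0, 1)^T — this equals column 9 of H (binary 1001), so error is at position 9.
Correct: flip bit 9 of r = 001111001010001 to get c = 001111000010001.


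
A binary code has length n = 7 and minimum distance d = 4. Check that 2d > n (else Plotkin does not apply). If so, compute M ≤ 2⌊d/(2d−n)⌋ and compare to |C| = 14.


Plotkin bound M ≤ 8; given |C| = 14 > bound (violated).

Check applicability: 2d = 8, n = 7.
2d − n = 1 > 0, so Plotkin applies.
Compute d/(2d−n) = 4/1 ≈ 4.0000.
⌊d/(2d−n)⌋ = 4.
Plotkin bound: M ≤ 2·4 = 8.
Given |C| = 14, check: VIOLATED.
This |C| is above the Plotkin bound, so no binary code with n = 7, d = 4 and 14 codewords exists.


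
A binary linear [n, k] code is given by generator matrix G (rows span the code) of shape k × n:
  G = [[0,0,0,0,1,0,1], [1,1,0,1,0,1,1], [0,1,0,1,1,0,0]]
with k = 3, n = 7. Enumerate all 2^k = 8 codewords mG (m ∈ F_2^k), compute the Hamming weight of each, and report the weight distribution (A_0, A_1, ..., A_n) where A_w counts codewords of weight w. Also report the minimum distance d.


Weight distribution: A_0 = 1, A_2 = 2, A_3 = 2, A_4 = 1, A_5 = 2. Minimum distance d = 2.

Enumerate all 2^3 = 8 messages m ∈ F_2^3.
For each, compute codeword c = mG in F_2^7, then tally its weight.
  m = 000 → c = 0000000, weight = 0.
  m = 100 → c = 0000101, weight = 2.
  m = 010 → c = 1101011, weight = 5.
  m = 110 → c = 1101110, weight = 5.
  m = 001 → c = 0101100, weight = 3.
  m = 101 → c = 0101001, weight = 3.
  m = 011 → c = 1000111, weight = 4.
  m = 111 → c = 1000010, weight = 2.
Tally weights:
  weight 0: 1 codewords.
  weight 2: 2 codewords.
  weight 3: 2 codewords.
  weight 4: 1 codewords.
  weight 5: 2 codewords.
Minimum distance d = smallest w > 0 with A_w > 0 = 2.
Sanity: Σ A_w = 8 = 2^3 = 8 ✓.


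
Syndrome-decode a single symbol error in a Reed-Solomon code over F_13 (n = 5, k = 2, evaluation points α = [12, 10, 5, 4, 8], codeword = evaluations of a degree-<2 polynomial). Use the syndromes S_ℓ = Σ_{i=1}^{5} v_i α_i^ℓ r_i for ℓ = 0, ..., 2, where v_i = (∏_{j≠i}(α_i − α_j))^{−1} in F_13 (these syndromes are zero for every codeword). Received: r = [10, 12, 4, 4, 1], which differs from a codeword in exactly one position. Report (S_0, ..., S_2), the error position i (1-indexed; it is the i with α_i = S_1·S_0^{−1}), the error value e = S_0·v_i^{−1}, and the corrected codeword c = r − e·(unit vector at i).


S = (9, 10, 1), error at position 4, error magnitude e = 12, c = [10, 12, 4, 5, 1].

Step 1: column multipliers v_i = (∏_{j≠i}(α_i − α_j))^{−1} mod 13.
  i = 1 (α = 12): (12−10)(12−5)(12−4)(12−8) = 2·7·8·4 = 448 ≡ 6, so v_1 = 6^{−1} = 11 (mod 13).
  i = 2 (α = 10): (10−12)(10−5)(10−4)(10−8) = (−2)·5·6·2 = −120 ≡ 10, so v_2 = 10^{−1} = 4 (mod 13).
  i = 3 (α = 5): (5−12)(5−10)(5−4)(5−8) = (−7)·(−5)·1·(−3) = −105 ≡ 12, so v_3 = 12^{−1} = 12 (mod 13).
  i = 4 (α = 4): (4−12)(4−10)(4−5)(4−8) = (−8)·(−6)·(−1)·(−4) = 192 ≡ 10, so v_4 = 10^{−1} = 4 (mod 13).
  i = 5 (α = 8): (8−12)(8−10)(8−5)(8−4) = (−4)·(−2)·3·4 = 96 ≡ 5, so v_5 = 5^{−1} = 8 (mod 13).
  v = [11, 4, 12, 4, 8].
Step 2: syndromes of r = [10, 12, 4, 4, 1] (all sums mod 13).
  S_0 = Σ v_i r_i = 11·10 + 4·12 + 12·4 + 4·4 + 8·1 = 230 ≡ 9.
  S_1 = Σ v_i α_i r_i = 11·12·10 + 4·10·12 + 12·5·4 + 4·4·4 + 8·8·1 = 2168 ≡ 10.
  α_i^2 mod 13 = [1, 9, 12, 3, 12].
  S_2 = Σ v_i α_i^2 r_i = 11·1·10 + 4·9·12 + 12·12·4 + 4·3·4 + 8·12·1 = 1262 ≡ 1.
  S = (9, 10, 1) ≠ 0, so r is not a codeword (an error is present).
Step 3: locate the error. For a single error e at position i, S_ℓ = v_i·e·α_i^ℓ, so α_err = S_1/S_0.
  S_0^{−1} = 9^{−1} = 3 (mod 13), so α_err = 10·3 = 30 ≡ 4 = α_4. Error position i = 4.
  Consistency check: S_2/S_1 = 1·4 = 4 ≡ 4 = α_err ✓ (single-error assumption holds).
Step 4: error magnitude e = S_0/v_4 = S_0·∏_{j≠4}(α_4 − α_j) = 9·10 = 90 ≡ 12 (mod 13).
Step 5: correct position 4: c_4 = r_4 − e = 4 − 12 ≡ 5 (mod 13). Hence c = [10, 12, 4, 5, 1].
  Check: interpolating c through the α_i gives m(x) = 9 + 12·x (degree < 2) with m(α_i) = c_i for every i, so c is indeed a codeword.


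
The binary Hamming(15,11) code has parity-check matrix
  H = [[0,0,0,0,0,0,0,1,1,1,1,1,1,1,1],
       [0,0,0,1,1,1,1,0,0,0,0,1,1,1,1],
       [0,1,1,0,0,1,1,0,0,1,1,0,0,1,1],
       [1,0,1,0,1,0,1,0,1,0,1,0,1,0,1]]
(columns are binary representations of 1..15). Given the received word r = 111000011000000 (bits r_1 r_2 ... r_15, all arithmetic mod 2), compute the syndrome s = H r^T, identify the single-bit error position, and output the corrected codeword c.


s = (0, 0, 0, 1)^T, error position = 1, corrected codeword c = 011000011000000

Compute s = H r^T mod 2 one row at a time:
  s_1 = 1 + 1 + 0 + 0 + 0 + 0 + 0 + 0 = 2 ≡ 0 (mod 2).
  s_2 = 0 + 0 + 0 + 0 + 0 + 0 + 0 + 0 = 0 ≡ 0 (mod 2).
  s_3 = 1 + 1 + 0 + 0 + 0 + 0 + 0 + 0 = 2 ≡ 0 (mod 2).
  s_4 = 1 + 1 + 0 + 0 + 1 + 0 + 0 + 0 = 3 ≡ 1 (mod 2).
s = (0, 0, 0, 1)^T — this equals column 1 of H (binary 0001), so error is at position 1.
Correct: flip bit 1 of r = 111000011000000 to get c = 011000011000000.


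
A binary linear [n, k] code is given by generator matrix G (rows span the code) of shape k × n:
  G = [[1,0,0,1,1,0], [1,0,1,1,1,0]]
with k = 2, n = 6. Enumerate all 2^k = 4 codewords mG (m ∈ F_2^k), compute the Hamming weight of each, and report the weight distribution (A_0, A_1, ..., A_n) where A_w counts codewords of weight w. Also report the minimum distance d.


Weight distribution: A_0 = 1, A_1 = 1, A_3 = 1, A_4 = 1. Minimum distance d = 1.

Enumerate all 2^2 = 4 messages m ∈ F_2^2.
For each, compute codeword c = mG in F_2^6, then tally its weight.
  m = 00 → c = 000000, weight = 0.
  m = 10 → c = 100110, weight = 3.
  m = 01 → c = 101110, weight = 4.
  m = 11 → c = 001000, weight = 1.
Tally weights:
  weight 0: 1 codewords.
  weight 1: 1 codewords.
  weight 3: 1 codewords.
  weight 4: 1 codewords.
Minimum distance d = smallest w > 0 with A_w > 0 = 1.
Sanity: Σ A_w = 4 = 2^2 = 4 ✓.


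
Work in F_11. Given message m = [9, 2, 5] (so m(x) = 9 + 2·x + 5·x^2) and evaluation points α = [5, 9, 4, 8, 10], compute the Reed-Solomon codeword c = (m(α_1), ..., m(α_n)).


c = [1, 3, 9, 4, 1]

Message polynomial: m(x) = 9 + 2·x + 5·x^2 (mod 11).
For each evaluation point α_i, compute m(α_i) mod 11:
  α_1 = 5: Horner steps 5 → 5 → 1, so m(5) = 1.
  α_2 = 9: Horner steps 5 → 3 → 3, so m(9) = 3.
  α_3 = 4: Horner steps 5 → 0 → 9, so m(4) = 9.
  α_4 = 8: Horner steps 5 → 9 → 4, so m(8) = 4.
  α_5 = 10: Horner steps 5 → 8 → 1, so m(10) = 1.
Codeword c = [1, 3, 9, 4, 1] ∈ F_11^5.


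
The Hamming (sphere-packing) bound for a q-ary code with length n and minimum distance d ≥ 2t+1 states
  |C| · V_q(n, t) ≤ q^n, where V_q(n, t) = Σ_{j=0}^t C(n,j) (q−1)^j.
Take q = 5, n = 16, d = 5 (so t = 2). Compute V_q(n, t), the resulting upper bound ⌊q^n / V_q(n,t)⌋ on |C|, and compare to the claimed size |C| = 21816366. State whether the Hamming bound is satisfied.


V_q(n, t) = 1985, q^n = 152587890625, Hamming bound = 76870473, |C| = 21816366 ≤ bound (satisfied).

Step 1: Compute V_q(n, t) = Σ_{j=0}^2 C(n, j) (q−1)^j.
  j = 0: C(16,0)·(4)^0 = 1·1 = 1.
  j = 1: C(16,1)·(4)^1 = 16·4 = 64.
  j = 2: C(16,2)·(4)^2 = 120·16 = 1920.
  V_q(n, t) = 1 + 64 + 1920 = 1985.
Step 2: q^n = 5^16 = 152587890625.
Step 3: Hamming bound ⌊q^n / V_q(n,t)⌋ = ⌊152587890625/1985⌋ = 76870473.
Step 4: Compare |C| = 21816366 to 76870473: satisfied.
The claimed |C| lies below the Hamming bound.


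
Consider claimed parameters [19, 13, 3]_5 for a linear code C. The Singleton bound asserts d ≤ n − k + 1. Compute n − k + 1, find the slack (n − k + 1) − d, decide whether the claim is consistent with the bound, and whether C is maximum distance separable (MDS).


Singleton RHS = n − k + 1 = 7, slack = 4, bound satisfied, not MDS.

Singleton bound: d ≤ n − k + 1.
Here n = 19, k = 13, so n − k + 1 = 7.
Given d = 3, check d ≤ 7: YES.
Slack = (n − k + 1) − d = 4.
The code is NOT MDS (slack = 4 > 0).
Description: the claimed parameters are [19, 13, 3]_5; such a code would be non-MDS.


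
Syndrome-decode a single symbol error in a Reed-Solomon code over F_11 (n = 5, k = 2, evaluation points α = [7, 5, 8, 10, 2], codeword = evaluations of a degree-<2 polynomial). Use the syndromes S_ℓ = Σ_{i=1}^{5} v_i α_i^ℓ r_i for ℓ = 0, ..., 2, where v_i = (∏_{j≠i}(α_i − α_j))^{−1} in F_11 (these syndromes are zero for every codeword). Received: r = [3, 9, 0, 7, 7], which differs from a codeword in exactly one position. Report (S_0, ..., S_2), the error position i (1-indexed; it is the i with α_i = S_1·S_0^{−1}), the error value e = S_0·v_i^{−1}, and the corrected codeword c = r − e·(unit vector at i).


S = (10, 1, 10), error at position 4, error magnitude e = 2, c = [3, 9, 0, 5, 7].

Step 1: column multipliers v_i = (∏_{j≠i}(α_i − α_j))^{−1} mod 11.
  i = 1 (α = 7): (7−5)(7−8)(7−10)(7−2) = 2·(−1)·(−3)·5 = 30 ≡ 8, so v_1 = 8^{−1} = 7 (mod 11).
  i = 2 (α = 5): (5−7)(5−8)(5−10)(5−2) = (−2)·(−3)·(−5)·3 = −90 ≡ 9, so v_2 = 9^{−1} = 5 (mod 11).
  i = 3 (α = 8): (8−7)(8−5)(8−10)(8−2) = 1·3·(−2)·6 = −36 ≡ 8, so v_3 = 8^{−1} = 7 (mod 11).
  i = 4 (α = 10): (10−7)(10−5)(10−8)(10−2) = 3·5·2·8 = 240 ≡ 9, so v_4 = 9^{−1} = 5 (mod 11).
  i = 5 (α = 2): (2−7)(2−5)(2−8)(2−10) = (−5)·(−3)·(−6)·(−8) = 720 ≡ 5, so v_5 = 5^{−1} = 9 (mod 11).
  v = [7, 5, 7, 5, 9].
Step 2: syndromes of r = [3, 9, 0, 7, 7] (all sums mod 11).
  S_0 = Σ v_i r_i = 7·3 + 5·9 + 7·0 + 5·7 + 9·7 = 164 ≡ 10.
  S_1 = Σ v_i α_i r_i = 7·7·3 + 5·5·9 + 7·8·0 + 5·10·7 + 9·2·7 = 848 ≡ 1.
  α_i^2 mod 11 = [5, 3, 9, 1, 4].
  S_2 = Σ v_i α_i^2 r_i = 7·5·3 + 5·3·9 + 7·9·0 + 5·1·7 + 9·4·7 = 527 ≡ 10.
  S = (10, 1, 10) ≠ 0, so r is not a codeword (an error is present).
Step 3: locate the error. For a single error e at position i, S_ℓ = v_i·e·α_i^ℓ, so α_err = S_1/S_0.
  S_0^{−1} = 10^{−1} = 10 (mod 11), so α_err = 1·10 = 10 ≡ 10 = α_4. Error position i = 4.
  Consistency check: S_2/S_1 = 10·1 = 10 ≡ 10 = α_err ✓ (single-error assumption holds).
Step 4: error magnitude e = S_0/v_4 = S_0·∏_{j≠4}(α_4 − α_j) = 10·9 = 90 ≡ 2 (mod 11).
Step 5: correct position 4: c_4 = r_4 − e = 7 − 2 ≡ 5 (mod 11). Hence c = [3, 9, 0, 5, 7].
  Check: interpolating c through the α_i gives m(x) = 2 + 8·x (degree < 2) with m(α_i) = c_i for every i, so c is indeed a codeword.


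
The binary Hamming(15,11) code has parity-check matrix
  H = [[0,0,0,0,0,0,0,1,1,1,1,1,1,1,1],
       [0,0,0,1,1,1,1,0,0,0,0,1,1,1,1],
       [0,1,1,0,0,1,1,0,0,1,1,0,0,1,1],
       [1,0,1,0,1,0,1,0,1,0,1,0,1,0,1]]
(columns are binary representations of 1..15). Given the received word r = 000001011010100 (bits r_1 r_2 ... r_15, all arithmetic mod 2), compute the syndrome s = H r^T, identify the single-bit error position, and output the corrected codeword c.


s = (0, 0, 0, 1)^T, error position = 1, corrected codeword c = 100001011010100

Compute s = H r^T mod 2 one row at a time:
  s_1 = 1 + 1 + 0 + 1 + 0 + 1 + 0 + 0 = 4 ≡ 0 (mod 2).
  s_2 = 0 + 0 + 1 + 0 + 0 + 1 + 0 + 0 = 2 ≡ 0 (mod 2).
  s_3 = 0 + 0 + 1 + 0 + 0 + 1 + 0 + 0 = 2 ≡ 0 (mod 2).
  s_4 = 0 + 0 + 0 + 0 + 1 + 1 + 1 + 0 = 3 ≡ 1 (mod 2).
s = (0, 0, 0, 1)^T — this equals column 1 of H (binary 0001), so error is at position 1.
Correct: flip bit 1 of r = 000001011010100 to get c = 100001011010100.


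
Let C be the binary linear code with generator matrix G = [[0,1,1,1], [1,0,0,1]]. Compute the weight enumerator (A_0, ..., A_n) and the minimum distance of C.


Weight distribution: A_0 = 1, A_2 = 1, A_3 = 2. Minimum distance d = 2.

Enumerate all 2^2 = 4 messages m ∈ F_2^2.
For each, compute codeword c = mG in F_2^4, then tally its weight.
  m = 00 → c = 0000, weight = 0.
  m = 10 → c = 0111, weight = 3.
  m = 01 → c = 1001, weight = 2.
  m = 11 → c = 1110, weight = 3.
Tally weights:
  weight 0: 1 codewords.
  weight 2: 1 codewords.
  weight 3: 2 codewords.
Minimum distance d = smallest w > 0 with A_w > 0 = 2.
Sanity: Σ A_w = 4 = 2^2 = 4 ✓.


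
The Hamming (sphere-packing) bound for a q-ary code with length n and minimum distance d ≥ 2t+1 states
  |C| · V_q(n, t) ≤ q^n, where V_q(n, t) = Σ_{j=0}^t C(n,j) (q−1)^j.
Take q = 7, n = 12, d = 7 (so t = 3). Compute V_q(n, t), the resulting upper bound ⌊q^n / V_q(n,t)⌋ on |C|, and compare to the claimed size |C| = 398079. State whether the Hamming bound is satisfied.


V_q(n, t) = 49969, q^n = 13841287201, Hamming bound = 276997, |C| = 398079 > bound (violated).

Step 1: Compute V_q(n, t) = Σ_{j=0}^3 C(n, j) (q−1)^j.
  j = 0: C(12,0)·(6)^0 = 1·1 = 1.
  j = 1: C(12,1)·(6)^1 = 12·6 = 72.
  j = 2: C(12,2)·(6)^2 = 66·36 = 2376.
  j = 3: C(12,3)·(6)^3 = 220·216 = 47520.
  V_q(n, t) = 1 + 72 + 2376 + 47520 = 49969.
Step 2: q^n = 7^12 = 13841287201.
Step 3: Hamming bound ⌊q^n / V_q(n,t)⌋ = ⌊13841287201/49969⌋ = 276997.
Step 4: Compare |C| = 398079 to 276997: violated.
The claimed |C| lies above the Hamming bound, so no 7-ary code of length 12 with d ≥ 7 can have 398079 codewords.


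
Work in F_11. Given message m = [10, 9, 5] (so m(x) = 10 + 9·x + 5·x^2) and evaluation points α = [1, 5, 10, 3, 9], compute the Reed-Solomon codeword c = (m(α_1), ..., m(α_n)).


c = [2, 4, 6, 5, 1]

Message polynomial: m(x) = 10 + 9·x + 5·x^2 (mod 11).
For each evaluation point α_i, compute m(α_i) mod 11:
  α_1 = 1: Horner steps 5 → 3 → 2, so m(1) = 2.
  α_2 = 5: Horner steps 5 → 1 → 4, so m(5) = 4.
  α_3 = 10: Horner steps 5 → 4 → 6, so m(10) = 6.
  α_4 = 3: Horner steps 5 → 2 → 5, so m(3) = 5.
  α_5 = 9: Horner steps 5 → 10 → 1, so m(9) = 1.
Codeword c = [2, 4, 6, 5, 1] ∈ F_11^5.


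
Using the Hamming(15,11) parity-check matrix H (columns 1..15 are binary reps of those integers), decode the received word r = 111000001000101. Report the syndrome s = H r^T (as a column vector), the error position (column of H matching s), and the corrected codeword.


s = (1, 0, 1, 1)^T, error position = 11, corrected codeword c = 111000001010101

Compute s = H r^T mod 2 one row at a time:
  s_1 = 0 + 1 + 0 + 0 + 0 + 1 + 0 + 1 = 3 ≡ 1 (mod 2).
  s_2 = 0 + 0 + 0 + 0 + 0 + 1 + 0 + 1 = 2 ≡ 0 (mod 2).
  s_3 = 1 + 1 + 0 + 0 + 0 + 0 + 0 + 1 = 3 ≡ 1 (mod 2).
  s_4 = 1 + 1 + 0 + 0 + 1 + 0 + 1 + 1 = 5 ≡ 1 (mod 2).
s = (1, 0, 1, 1)^T — this equals column 11 of H (binary 1011), so error is at position 11.
Correct: flip bit 11 of r = 111000001000101 to get c = 111000001010101.


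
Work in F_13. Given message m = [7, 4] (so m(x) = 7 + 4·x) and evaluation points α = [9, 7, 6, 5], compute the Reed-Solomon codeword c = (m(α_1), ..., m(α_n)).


c = [4, 9, 5, 1]

Message polynomial: m(x) = 7 + 4·x (mod 13).
For each evaluation point α_i, compute m(α_i) mod 13:
  α_1 = 9: Horner steps 4 → 4, so m(9) = 4.
  α_2 = 7: Horner steps 4 → 9, so m(7) = 9.
  α_3 = 6: Horner steps 4 → 5, so m(6) = 5.
  α_4 = 5: Horner steps 4 → 1, so m(5) = 1.
Codeword c = [4, 9, 5, 1] ∈ F_13^4.
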